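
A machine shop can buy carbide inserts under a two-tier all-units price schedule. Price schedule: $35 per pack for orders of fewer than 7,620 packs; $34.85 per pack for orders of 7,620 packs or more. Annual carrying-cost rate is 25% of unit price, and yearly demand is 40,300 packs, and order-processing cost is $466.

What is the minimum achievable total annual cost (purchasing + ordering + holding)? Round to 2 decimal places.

H₁ = 25%×$35 = $8.7500;  H₂ = 25%×$34.85 = $8.7125
EOQ₁ = √(2×40,300×466/8.7500) = 2,071.84  (< 7,620, feasible at tier 1)
EOQ₂ = √(2×40,300×466/8.7125) = 2,076.30  (< 7,620 → use Q = 7,620 at tier-2 price)
TC(tier 1 (EOQ₁), Q≈2,071.8) = $1,428,628.61
TC(tier 2, Q≈7,620.0) = $1,440,114.17
Minimum at tier 1 (EOQ₁): $1,428,628.61

$1,428,628.61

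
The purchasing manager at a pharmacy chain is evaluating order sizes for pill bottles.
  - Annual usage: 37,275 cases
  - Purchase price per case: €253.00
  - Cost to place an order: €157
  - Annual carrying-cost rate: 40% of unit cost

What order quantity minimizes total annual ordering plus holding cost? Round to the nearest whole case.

Carrying cost H = €253 × 40% = €101.2000/case/yr
Optimal lot size Q* = (2 × 37,275 × €157 / €101.2)^½ ≈ 340.08

340 cases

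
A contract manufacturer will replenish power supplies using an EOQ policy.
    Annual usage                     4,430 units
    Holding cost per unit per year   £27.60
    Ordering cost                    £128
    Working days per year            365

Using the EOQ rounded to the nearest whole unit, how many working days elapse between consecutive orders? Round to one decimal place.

Optimal lot size Q* = (2 × 4,430 × £128 / £27.6)^½ ≈ 202.71 → Q = 203 units
T = Q/D × 365 days = 203/4,430 × 365 = 16.726 days

16.7 days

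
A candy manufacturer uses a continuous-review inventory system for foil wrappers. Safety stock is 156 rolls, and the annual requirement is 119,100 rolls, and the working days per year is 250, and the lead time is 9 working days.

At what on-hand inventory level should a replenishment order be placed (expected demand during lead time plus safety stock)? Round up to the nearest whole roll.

4,444 rolls

Daily demand d = 119,100 / 250 = 476.400 rolls/day
Demand during lead time = 476.400 × 9 = 4,287.60
Reorder point = 4,287.60 + 156 = 4,443.60 → round up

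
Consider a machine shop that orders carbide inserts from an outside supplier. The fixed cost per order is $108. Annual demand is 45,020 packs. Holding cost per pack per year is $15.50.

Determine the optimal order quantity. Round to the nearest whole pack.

EOQ = √(2DS/H) = √(2 × 45,020 × 108 / 15.5)
    = √(627,375.48) ≈ 792.07

792 packs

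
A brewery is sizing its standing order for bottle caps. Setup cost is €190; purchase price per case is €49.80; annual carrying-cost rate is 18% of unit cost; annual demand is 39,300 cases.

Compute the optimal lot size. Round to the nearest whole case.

H = i·C = 0.18 × €49.8 = €8.9640 per case-year
2DS/H = 2·39,300·190/8.964 = 1,665,997.32
EOQ = √1,665,997.32 ≈ 1,290.74

1,291 cases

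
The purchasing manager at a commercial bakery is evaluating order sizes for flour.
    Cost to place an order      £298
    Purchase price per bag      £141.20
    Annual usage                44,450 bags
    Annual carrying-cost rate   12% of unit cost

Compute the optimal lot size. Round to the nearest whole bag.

1,250 bags

H = i·C = 0.12 × £141.2 = £16.9440 per bag-year
Q* = √(2·D·S / H) = √(2·44,450·298 / 16.944) = √1,563,515.1 ≈ 1,250.41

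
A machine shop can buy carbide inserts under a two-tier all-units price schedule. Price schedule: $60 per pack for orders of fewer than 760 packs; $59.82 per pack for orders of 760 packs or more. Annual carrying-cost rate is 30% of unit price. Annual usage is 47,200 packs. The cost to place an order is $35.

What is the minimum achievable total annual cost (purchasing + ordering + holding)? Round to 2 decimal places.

H₁ = 30%×$60 = $18.0000;  H₂ = 30%×$59.82 = $17.9460
EOQ₁ = √(2×47,200×35/18.0000) = 428.43  (< 760, feasible at tier 1)
EOQ₂ = √(2×47,200×35/17.9460) = 429.08  (< 760 → use Q = 760 at tier-2 price)
TC(tier 1 (EOQ₁), Q≈428.4) = $2,839,711.81
TC(tier 2, Q≈760.0) = $2,832,497.16
Minimum at tier 2: $2,832,497.16

$2,832,497.16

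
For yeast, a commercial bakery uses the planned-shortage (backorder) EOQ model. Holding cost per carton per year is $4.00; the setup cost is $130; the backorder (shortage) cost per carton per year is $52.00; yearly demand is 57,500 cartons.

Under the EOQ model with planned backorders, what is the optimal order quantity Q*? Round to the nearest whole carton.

Basic EOQ = √(2·57,500·130/4) = 1,933.261
Backorder adjustment √((H+b)/b) = √((4+52)/52) = 1.0377
Q* = 1,933.261 × 1.0377 ≈ 2,006.24

2,006 cartons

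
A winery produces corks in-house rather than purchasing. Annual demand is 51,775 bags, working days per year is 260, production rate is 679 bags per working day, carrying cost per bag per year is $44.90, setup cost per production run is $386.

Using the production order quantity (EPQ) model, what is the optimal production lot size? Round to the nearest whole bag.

d = 51,775/260 = 199.1346 bags/day;  effective holding cost H(1 − d/p) = 44.9·(1 − 199.1346/679) = 31.73189
Q* = √(2DS / H_eff) = √(2·51,775·386 / 31.73189) ≈ 1,122.33

1,122 bags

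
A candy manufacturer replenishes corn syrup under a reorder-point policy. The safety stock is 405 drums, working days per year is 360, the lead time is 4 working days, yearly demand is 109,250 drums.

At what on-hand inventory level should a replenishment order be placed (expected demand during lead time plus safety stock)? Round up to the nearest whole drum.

1,619 drums

Daily demand d = 109,250 / 360 = 303.472 drums/day
Demand during lead time = 303.472 × 4 = 1,213.89
Reorder point = 1,213.89 + 405 = 1,618.89 → round up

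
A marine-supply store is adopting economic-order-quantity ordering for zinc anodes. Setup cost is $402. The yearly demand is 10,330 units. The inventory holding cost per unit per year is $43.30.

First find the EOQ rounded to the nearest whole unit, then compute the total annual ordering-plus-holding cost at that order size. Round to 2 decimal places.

Q* = √(2·D·S / H) = √(2·10,330·402 / 43.3) = √191,808.8 ≈ 437.96 → Q = 438 units
Ordering: D/Q × S = 10,330/438 × $402 = $9,480.96
Holding:  Q/2 × H = 438/2 × $43.3 = $9,482.70
Total = $9,480.96 + $9,482.70 = $18,963.66

$18,963.66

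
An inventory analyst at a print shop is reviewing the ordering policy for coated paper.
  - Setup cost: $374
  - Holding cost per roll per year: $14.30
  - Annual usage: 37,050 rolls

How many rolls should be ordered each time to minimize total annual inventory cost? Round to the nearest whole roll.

EOQ = √(2DS/H) = √(2 × 37,050 × 374 / 14.3)
    = √(1,938,000.00) ≈ 1,392.12

1,392 rolls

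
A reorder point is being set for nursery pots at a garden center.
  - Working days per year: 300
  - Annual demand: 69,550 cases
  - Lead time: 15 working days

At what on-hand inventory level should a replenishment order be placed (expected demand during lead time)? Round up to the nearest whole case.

3,478 cases

Daily demand d = 69,550 / 300 = 231.833 cases/day
Demand during lead time = 231.833 × 15 = 3,477.50
Reorder point = 3,477.50 → round up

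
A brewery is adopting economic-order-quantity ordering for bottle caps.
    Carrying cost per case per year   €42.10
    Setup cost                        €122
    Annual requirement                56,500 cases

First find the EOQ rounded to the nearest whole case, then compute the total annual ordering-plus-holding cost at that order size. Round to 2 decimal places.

€24,091.30

Q* = √(2·D·S / H) = √(2·56,500·122 / 42.1) = √327,458.4 ≈ 572.24 → Q = 572 cases
Annual ordering cost = (D/Q)·S = (56,500/572) × 122 = €12,050.70
Annual holding cost  = (Q/2)·H = (572/2) × 42.1 = €12,040.60
Total = €12,050.70 + €12,040.60 = €24,091.30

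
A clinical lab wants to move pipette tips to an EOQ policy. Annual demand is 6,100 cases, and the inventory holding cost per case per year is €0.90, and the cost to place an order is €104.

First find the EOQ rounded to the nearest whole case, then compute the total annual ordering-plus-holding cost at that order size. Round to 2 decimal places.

€1,068.61

EOQ = √(2DS/H) = √(2 × 6,100 × 104 / 0.9)
    = √(1,409,777.78) ≈ 1,187.34 → Q = 1,187 cases
Ordering: D/Q × S = 6,100/1,187 × €104 = €534.46
Holding:  Q/2 × H = 1,187/2 × €0.9 = €534.15
Total = €534.46 + €534.15 = €1,068.61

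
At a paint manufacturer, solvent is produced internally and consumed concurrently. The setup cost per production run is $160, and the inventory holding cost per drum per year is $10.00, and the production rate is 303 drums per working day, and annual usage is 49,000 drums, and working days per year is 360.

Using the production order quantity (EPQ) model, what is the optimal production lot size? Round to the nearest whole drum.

1,687 drums

Daily demand d = 49,000/360 = 136.111; p = 303; 1 − d/p = 0.55079
EPQ = √(2DS / (H(1 − d/p)))
    = √(2 × 49,000 × 160 / (10 × 0.55079)) ≈ 1,687.25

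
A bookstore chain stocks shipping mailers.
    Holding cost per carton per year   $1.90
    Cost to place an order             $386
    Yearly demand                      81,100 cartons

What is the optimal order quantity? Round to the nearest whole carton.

2DS/H = 2·81,100·386/1.9 = 32,952,210.53
EOQ = √32,952,210.53 ≈ 5,740.40

5,740 cartons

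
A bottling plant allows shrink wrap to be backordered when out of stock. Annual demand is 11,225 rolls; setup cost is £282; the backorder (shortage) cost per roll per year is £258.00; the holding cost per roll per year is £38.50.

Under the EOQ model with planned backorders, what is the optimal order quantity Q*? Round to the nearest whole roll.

Q* = √(2DS/H) · √((H + b)/b)
   = √(2 × 11,225 × 282 / 38.5) · √((38.5 + 258) / 258)
   = 405.511 × 1.0720 ≈ 434.72

435 rolls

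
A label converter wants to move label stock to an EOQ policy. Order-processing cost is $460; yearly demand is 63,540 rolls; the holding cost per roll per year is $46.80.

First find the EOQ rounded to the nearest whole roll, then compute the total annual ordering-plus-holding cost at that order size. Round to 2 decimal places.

$52,304.67

2DS/H = 2·63,540·460/46.8 = 1,249,076.92
EOQ = √1,249,076.92 ≈ 1,117.62 → Q = 1,118 rolls
Ordering: D/Q × S = 63,540/1,118 × $460 = $26,143.47
Holding:  Q/2 × H = 1,118/2 × $46.8 = $26,161.20
Total = $26,143.47 + $26,161.20 = $52,304.67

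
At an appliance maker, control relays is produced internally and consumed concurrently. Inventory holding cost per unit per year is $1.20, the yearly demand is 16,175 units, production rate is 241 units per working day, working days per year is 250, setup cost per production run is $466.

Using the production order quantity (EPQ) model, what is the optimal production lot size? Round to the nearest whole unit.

Daily demand d = 16,175/250 = 64.700; p = 241; 1 − d/p = 0.73154
EPQ = √(2DS / (H(1 − d/p)))
    = √(2 × 16,175 × 466 / (1.2 × 0.73154)) ≈ 4,144.02

4,144 units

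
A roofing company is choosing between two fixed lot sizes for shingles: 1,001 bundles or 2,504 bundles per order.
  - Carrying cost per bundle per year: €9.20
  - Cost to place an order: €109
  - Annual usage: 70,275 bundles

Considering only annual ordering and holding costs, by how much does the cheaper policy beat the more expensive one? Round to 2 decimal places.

€2,320.57

Annual cost at Q: ordering D·S/Q plus holding Q·H/2.
TC(1,001) = (70,275/1,001)×109 + (1,001/2)×9.2 = €12,256.92
TC(2,504) = (70,275/2,504)×109 + (2,504/2)×9.2 = €14,577.50
Lots of 1,001 are cheaper by €2,320.57.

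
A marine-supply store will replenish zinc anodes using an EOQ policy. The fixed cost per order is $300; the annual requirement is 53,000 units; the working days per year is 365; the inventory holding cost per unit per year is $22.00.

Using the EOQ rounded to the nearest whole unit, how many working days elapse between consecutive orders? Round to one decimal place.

8.3 days

Optimal lot size Q* = (2 × 53,000 × $300 / $22)^½ ≈ 1,202.27 → Q = 1,202 units
Cycle time = (working days × Q)/D = (365 × 1,202) / 53,000 = 8.278 days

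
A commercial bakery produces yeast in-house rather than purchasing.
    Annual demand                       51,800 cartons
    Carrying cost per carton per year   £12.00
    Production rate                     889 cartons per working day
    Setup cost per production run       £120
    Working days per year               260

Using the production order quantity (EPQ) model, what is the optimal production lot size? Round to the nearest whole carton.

1,156 cartons

d = 51,800/260 = 199.2308 cartons/day;  effective holding cost H(1 − d/p) = 12·(1 − 199.2308/889) = 9.31072
Q* = √(2DS / H_eff) = √(2·51,800·120 / 9.31072) ≈ 1,155.52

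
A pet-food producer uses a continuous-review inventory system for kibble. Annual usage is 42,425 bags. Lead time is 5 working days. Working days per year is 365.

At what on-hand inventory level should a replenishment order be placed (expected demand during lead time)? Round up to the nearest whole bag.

Daily demand d = 42,425 / 365 = 116.233 bags/day
Demand during lead time = 116.233 × 5 = 581.16
Reorder point = 581.16 → round up

582 bags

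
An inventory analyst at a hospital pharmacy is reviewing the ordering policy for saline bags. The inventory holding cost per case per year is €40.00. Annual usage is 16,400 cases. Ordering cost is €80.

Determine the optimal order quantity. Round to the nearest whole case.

256 cases

EOQ = √(2DS/H) = √(2 × 16,400 × 80 / 40)
    = √(65,600.00) ≈ 256.12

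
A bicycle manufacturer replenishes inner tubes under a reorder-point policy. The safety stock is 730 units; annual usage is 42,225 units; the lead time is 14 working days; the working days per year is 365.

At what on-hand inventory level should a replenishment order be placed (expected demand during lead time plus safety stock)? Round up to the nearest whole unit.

Daily demand d = 42,225 / 365 = 115.685 units/day
Demand during lead time = 115.685 × 14 = 1,619.59
Reorder point = 1,619.59 + 730 = 2,349.59 → round up

2,350 units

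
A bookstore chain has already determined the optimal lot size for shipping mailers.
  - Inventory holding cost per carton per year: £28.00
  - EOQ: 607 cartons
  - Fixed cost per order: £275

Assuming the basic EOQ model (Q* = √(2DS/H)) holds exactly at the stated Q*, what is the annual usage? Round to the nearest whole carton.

From Q* = √(2DS/H) ⇒ Q*² = 2DS/H.
D = Q²H / (2S) = 607² × 28 / (2 × 275) = 18,757.40

18,757 cartons per year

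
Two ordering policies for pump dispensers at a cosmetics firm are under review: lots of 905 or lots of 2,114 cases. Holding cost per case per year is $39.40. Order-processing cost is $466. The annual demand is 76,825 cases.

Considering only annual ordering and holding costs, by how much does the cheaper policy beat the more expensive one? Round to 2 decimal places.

For each Q, cost = (D/Q)·S + (Q/2)·H.
TC(905) = (76,825/905)×466 + (905/2)×39.4 = $57,387.01
TC(2,114) = (76,825/2,114)×466 + (2,114/2)×39.4 = $58,580.73
Cheaper: Q = 905.  Difference = $1,193.73

$1,193.73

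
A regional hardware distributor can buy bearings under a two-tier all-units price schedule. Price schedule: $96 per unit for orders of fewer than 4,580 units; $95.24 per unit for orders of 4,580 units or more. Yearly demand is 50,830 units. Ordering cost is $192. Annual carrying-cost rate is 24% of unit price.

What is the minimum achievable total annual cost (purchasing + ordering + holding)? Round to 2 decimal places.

H₁ = 24%×$96 = $23.0400;  H₂ = 24%×$95.24 = $22.8576
EOQ₁ = √(2×50,830×192/23.0400) = 920.42  (< 4,580, feasible at tier 1)
EOQ₂ = √(2×50,830×192/22.8576) = 924.08  (< 4,580 → use Q = 4,580 at tier-2 price)
TC(tier 1 (EOQ₁), Q≈920.4) = $4,900,886.40
TC(tier 2, Q≈4,580.0) = $4,895,523.97
Minimum at tier 2: $4,895,523.97

$4,895,523.97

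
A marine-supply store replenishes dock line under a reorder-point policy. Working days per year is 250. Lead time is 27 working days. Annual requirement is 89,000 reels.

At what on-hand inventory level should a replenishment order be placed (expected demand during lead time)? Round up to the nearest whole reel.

Daily demand d = 89,000 / 250 = 356.000 reels/day
Demand during lead time = 356.000 × 27 = 9,612.00
Reorder point = 9,612.00 → round up

9,612 reels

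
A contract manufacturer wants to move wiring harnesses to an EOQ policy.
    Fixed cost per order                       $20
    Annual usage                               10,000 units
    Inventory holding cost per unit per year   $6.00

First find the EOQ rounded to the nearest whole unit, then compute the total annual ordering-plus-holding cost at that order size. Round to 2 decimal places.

$1,549.19

EOQ = √(2DS/H) = √(2 × 10,000 × 20 / 6)
    = √(66,666.67) ≈ 258.20 → Q = 258 units
Orders/yr = 10,000/258 = 38.760; ordering cost = 38.760 × $20 = $775.19
Average inventory = 258/2 = 129; holding cost = 129 × $6 = $774.00
Total = $775.19 + $774.00 = $1,549.19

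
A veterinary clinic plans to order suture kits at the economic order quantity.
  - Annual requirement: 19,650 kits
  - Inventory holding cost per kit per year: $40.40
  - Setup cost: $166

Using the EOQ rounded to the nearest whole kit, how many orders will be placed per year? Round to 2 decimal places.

48.88 orders per year

Optimal lot size Q* = (2 × 19,650 × $166 / $40.4)^½ ≈ 401.85 → Q = 402
N = D/Q = 19,650/402 ≈ 48.881 orders/yr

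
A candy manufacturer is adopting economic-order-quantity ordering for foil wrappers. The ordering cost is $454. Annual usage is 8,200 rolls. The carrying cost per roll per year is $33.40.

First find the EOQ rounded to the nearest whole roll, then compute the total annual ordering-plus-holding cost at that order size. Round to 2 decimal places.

$15,769.69

EOQ = √(2DS/H) = √(2 × 8,200 × 454 / 33.4)
    = √(222,922.16) ≈ 472.15 → Q = 472 rolls
Ordering: D/Q × S = 8,200/472 × $454 = $7,887.29
Holding:  Q/2 × H = 472/2 × $33.4 = $7,882.40
Total = $7,887.29 + $7,882.40 = $15,769.69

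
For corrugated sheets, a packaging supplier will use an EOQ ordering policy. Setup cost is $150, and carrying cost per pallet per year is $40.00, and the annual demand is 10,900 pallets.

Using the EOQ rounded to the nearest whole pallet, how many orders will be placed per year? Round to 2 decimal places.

2DS/H = 2·10,900·150/40 = 81,750.00
EOQ = √81,750.00 ≈ 285.92 → Q = 286
N = D/Q = 10,900/286 ≈ 38.112 orders/yr

38.11 orders per year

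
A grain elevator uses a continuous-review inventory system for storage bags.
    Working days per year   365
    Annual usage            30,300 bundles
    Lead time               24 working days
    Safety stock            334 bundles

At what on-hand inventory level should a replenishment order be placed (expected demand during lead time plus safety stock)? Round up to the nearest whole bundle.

Daily demand d = 30,300 / 365 = 83.014 bundles/day
Demand during lead time = 83.014 × 24 = 1,992.33
Reorder point = 1,992.33 + 334 = 2,326.33 → round up

2,327 bundles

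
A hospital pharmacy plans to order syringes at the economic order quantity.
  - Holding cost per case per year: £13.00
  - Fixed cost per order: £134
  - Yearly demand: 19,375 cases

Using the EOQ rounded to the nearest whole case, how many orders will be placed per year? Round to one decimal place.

Optimal lot size Q* = (2 × 19,375 × £134 / £13)^½ ≈ 632.00 → Q = 632
N = D/Q = 19,375/632 ≈ 30.657 orders/yr

30.7 orders per year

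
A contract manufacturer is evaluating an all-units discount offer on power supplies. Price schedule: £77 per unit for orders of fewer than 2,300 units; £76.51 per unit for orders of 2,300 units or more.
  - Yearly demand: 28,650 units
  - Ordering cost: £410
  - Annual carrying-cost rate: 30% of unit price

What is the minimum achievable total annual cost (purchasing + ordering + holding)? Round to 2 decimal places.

H₁ = 30%×£77 = £23.1000;  H₂ = 30%×£76.51 = £22.9530
EOQ₁ = √(2×28,650×410/23.1000) = 1,008.47  (< 2,300, feasible at tier 1)
EOQ₂ = √(2×28,650×410/22.9530) = 1,011.69  (< 2,300 → use Q = 2,300 at tier-2 price)
TC(tier 1 (EOQ₁), Q≈1,008.5) = £2,229,345.67
TC(tier 2, Q≈2,300.0) = £2,223,514.62
Minimum at tier 2: £2,223,514.62

£2,223,514.62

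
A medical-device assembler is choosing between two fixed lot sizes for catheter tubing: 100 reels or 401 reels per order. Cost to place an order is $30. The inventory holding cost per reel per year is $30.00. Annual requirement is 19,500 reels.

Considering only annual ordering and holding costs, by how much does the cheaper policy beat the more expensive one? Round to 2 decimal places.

For each Q, cost = (D/Q)·S + (Q/2)·H.
TC(100) = (19,500/100)×30 + (100/2)×30 = $7,350.00
TC(401) = (19,500/401)×30 + (401/2)×30 = $7,473.85
Lots of 100 are cheaper by $123.85.

$123.85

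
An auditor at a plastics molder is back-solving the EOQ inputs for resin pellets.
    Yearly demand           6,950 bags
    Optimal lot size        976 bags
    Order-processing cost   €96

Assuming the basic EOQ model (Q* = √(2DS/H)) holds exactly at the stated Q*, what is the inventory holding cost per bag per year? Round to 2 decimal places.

€1.40

EOQ relation: Q² = 2DS/H, so rearrange for the unknown.
H = 2DS / Q² = 2 × 6,950 × 96 / 976² = 1.4008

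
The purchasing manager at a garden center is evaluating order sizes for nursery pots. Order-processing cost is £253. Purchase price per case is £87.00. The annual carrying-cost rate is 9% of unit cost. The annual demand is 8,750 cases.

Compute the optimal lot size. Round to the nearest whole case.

752 cases

Carrying cost H = £87 × 9% = £7.8300/case/yr
Q* = √(2·D·S / H) = √(2·8,750·253 / 7.83) = √565,453.4 ≈ 751.97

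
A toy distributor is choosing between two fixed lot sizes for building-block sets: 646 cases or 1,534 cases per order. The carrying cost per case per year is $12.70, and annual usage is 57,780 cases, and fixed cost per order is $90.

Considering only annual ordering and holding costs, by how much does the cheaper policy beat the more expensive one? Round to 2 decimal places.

TC(Q) = (D/Q)S + (Q/2)H
TC(646) = (57,780/646)×90 + (646/2)×12.7 = $12,151.95
TC(1,534) = (57,780/1,534)×90 + (1,534/2)×12.7 = $13,130.86
Cheaper: Q = 646.  Difference = $978.92

$978.92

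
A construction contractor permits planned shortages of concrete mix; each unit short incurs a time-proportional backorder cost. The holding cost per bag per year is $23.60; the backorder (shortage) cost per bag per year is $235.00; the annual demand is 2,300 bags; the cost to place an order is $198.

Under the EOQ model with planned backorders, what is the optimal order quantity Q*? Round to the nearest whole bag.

Q* = √(2DS/H) · √((H + b)/b)
   = √(2 × 2,300 × 198 / 23.6) · √((23.6 + 235) / 235)
   = 196.452 × 1.0490 ≈ 206.08

206 bags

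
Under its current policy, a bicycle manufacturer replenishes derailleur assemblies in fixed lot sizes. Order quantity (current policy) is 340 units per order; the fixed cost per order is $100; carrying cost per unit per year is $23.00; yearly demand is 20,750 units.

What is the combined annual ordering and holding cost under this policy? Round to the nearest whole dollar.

$10,013

Orders/yr = 20,750/340 = 61.029; ordering cost = 61.029 × $100 = $6,102.94
Average inventory = 340/2 = 170; holding cost = 170 × $23 = $3,910.00
Total = $6,102.94 + $3,910.00 = $10,012.94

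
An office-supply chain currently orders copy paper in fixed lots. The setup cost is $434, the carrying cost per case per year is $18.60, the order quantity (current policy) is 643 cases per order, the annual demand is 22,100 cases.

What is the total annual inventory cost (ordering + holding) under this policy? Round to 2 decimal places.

Ordering: D/Q × S = 22,100/643 × $434 = $14,916.64
Holding:  Q/2 × H = 643/2 × $18.6 = $5,979.90
Total = $14,916.64 + $5,979.90 = $20,896.54

$20,896.54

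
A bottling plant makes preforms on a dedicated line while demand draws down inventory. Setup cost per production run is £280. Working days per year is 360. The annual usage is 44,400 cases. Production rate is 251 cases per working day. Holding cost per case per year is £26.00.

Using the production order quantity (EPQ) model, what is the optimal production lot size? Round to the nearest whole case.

1,371 cases

d = 44,400/360 = 123.3333 cases/day;  effective holding cost H(1 − d/p) = 26·(1 − 123.3333/251) = 13.22444
Q* = √(2DS / H_eff) = √(2·44,400·280 / 13.22444) ≈ 1,371.19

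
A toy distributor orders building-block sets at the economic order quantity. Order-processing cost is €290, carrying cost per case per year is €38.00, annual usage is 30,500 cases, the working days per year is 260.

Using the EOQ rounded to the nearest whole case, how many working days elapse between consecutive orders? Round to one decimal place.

2DS/H = 2·30,500·290/38 = 465,526.32
EOQ = √465,526.32 ≈ 682.29 → Q = 682 cases
T = Q/D × 260 days = 682/30,500 × 260 = 5.814 days

5.8 days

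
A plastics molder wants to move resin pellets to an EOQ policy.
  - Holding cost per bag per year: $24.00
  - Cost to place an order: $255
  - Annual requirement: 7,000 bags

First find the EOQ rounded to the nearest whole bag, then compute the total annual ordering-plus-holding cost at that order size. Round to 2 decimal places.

Q* = √(2·D·S / H) = √(2·7,000·255 / 24) = √148,750.0 ≈ 385.68 → Q = 386 bags
Ordering: D/Q × S = 7,000/386 × $255 = $4,624.35
Holding:  Q/2 × H = 386/2 × $24 = $4,632.00
Total = $4,624.35 + $4,632.00 = $9,256.35

$9,256.35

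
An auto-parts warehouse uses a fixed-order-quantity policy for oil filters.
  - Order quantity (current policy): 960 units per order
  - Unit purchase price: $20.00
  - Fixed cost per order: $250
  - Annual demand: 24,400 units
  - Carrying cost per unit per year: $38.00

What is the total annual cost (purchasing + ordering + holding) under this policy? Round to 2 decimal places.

Annual ordering cost = (D/Q)·S = (24,400/960) × 250 = $6,354.17
Annual holding cost  = (Q/2)·H = (960/2) × 38 = $18,240.00
Purchase cost = D·C = 24,400 × 20 = $488,000.00
Total = $6,354.17 + $18,240.00 + $488,000.00 = $512,594.17

$512,594.17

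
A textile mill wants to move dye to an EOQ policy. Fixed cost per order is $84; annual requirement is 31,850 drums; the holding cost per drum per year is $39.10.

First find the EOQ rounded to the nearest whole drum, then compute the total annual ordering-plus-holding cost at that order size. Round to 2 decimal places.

$14,464.31

Q* = √(2·D·S / H) = √(2·31,850·84 / 39.1) = √136,849.1 ≈ 369.93 → Q = 370 drums
Ordering: D/Q × S = 31,850/370 × $84 = $7,230.81
Holding:  Q/2 × H = 370/2 × $39.1 = $7,233.50
Total = $7,230.81 + $7,233.50 = $14,464.31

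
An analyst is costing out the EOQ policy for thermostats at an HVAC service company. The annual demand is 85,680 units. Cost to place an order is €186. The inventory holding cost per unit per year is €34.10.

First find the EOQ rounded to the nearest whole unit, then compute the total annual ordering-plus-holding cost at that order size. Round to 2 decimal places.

€32,967.68

Optimal lot size Q* = (2 × 85,680 × €186 / €34.1)^½ ≈ 966.79 → Q = 967 units
Orders/yr = 85,680/967 = 88.604; ordering cost = 88.604 × €186 = €16,480.33
Average inventory = 967/2 = 483.5; holding cost = 483.5 × €34.1 = €16,487.35
Total = €16,480.33 + €16,487.35 = €32,967.68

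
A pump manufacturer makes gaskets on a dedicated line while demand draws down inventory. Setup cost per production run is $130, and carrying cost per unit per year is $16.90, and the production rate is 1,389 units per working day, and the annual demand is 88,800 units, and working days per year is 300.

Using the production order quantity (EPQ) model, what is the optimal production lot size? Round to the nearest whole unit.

Daily demand d = 88,800/300 = 296.000; p = 1389; 1 − d/p = 0.78690
EPQ = √(2DS / (H(1 − d/p)))
    = √(2 × 88,800 × 130 / (16.9 × 0.78690)) ≈ 1,317.62

1,318 units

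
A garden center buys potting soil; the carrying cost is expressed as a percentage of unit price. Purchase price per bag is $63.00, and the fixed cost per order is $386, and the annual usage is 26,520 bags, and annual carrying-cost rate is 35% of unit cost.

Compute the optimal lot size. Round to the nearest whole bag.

Holding cost per bag per year: H = 35% × $63 = $22.0500
EOQ = √(2DS/H) = √(2 × 26,520 × 386 / 22.05)
    = √(928,500.68) ≈ 963.59

964 bags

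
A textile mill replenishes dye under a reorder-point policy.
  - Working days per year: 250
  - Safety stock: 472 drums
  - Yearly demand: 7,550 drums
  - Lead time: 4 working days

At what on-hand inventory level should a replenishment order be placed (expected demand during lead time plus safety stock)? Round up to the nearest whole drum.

Daily demand d = 7,550 / 250 = 30.200 drums/day
Demand during lead time = 30.200 × 4 = 120.80
Reorder point = 120.80 + 472 = 592.80 → round up

593 drums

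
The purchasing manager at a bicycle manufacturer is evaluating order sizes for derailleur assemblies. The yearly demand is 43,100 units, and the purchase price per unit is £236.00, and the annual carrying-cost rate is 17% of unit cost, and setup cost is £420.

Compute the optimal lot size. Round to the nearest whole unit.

Holding cost per unit per year: H = 17% × £236 = £40.1200
EOQ = √(2DS/H) = √(2 × 43,100 × 420 / 40.12)
    = √(902,392.82) ≈ 949.94

950 units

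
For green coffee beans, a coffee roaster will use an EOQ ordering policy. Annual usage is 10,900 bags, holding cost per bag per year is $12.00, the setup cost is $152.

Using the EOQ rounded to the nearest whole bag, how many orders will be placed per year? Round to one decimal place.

20.8 orders per year

Q* = √(2·D·S / H) = √(2·10,900·152 / 12) = √276,133.3 ≈ 525.48 → Q = 525
N = D/Q = 10,900/525 ≈ 20.762 orders/yr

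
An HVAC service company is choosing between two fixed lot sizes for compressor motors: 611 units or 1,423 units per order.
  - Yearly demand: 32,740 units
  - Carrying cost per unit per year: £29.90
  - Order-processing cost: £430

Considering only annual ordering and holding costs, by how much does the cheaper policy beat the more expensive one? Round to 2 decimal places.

£1,008.52

Annual cost at Q: ordering D·S/Q plus holding Q·H/2.
TC(611) = (32,740/611)×430 + (611/2)×29.9 = £32,175.69
TC(1,423) = (32,740/1,423)×430 + (1,423/2)×29.9 = £31,167.17
Cheaper: Q = 1,423.  Difference = £1,008.52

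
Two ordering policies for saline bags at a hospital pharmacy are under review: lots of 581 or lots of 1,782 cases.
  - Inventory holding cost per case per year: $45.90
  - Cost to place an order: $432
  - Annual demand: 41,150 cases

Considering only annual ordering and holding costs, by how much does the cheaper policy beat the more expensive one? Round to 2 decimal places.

$6,941.81

For each Q, cost = (D/Q)·S + (Q/2)·H.
TC(581) = (41,150/581)×432 + (581/2)×45.9 = $43,930.85
TC(1,782) = (41,150/1,782)×432 + (1,782/2)×45.9 = $50,872.66
Cheaper: Q = 581.  Difference = $6,941.81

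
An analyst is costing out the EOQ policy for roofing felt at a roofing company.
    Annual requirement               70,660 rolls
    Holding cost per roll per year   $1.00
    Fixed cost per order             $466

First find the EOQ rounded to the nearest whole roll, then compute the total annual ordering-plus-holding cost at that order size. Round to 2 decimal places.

Optimal lot size Q* = (2 × 70,660 × $466 / $1)^½ ≈ 8,115.12 → Q = 8,115 rolls
Annual ordering cost = (D/Q)·S = (70,660/8,115) × 466 = $4,057.62
Annual holding cost  = (Q/2)·H = (8,115/2) × 1 = $4,057.50
Total = $4,057.62 + $4,057.50 = $8,115.12

$8,115.12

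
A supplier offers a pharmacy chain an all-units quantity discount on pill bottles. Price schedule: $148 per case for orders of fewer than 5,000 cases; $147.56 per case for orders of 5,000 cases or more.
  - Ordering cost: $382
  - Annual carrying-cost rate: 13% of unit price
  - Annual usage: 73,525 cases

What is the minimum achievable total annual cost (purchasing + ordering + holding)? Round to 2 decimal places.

$10,902,923.31

H₁ = 13%×$148 = $19.2400;  H₂ = 13%×$147.56 = $19.1828
EOQ₁ = √(2×73,525×382/19.2400) = 1,708.68  (< 5,000, feasible at tier 1)
EOQ₂ = √(2×73,525×382/19.1828) = 1,711.23  (< 5,000 → use Q = 5,000 at tier-2 price)
TC(tier 1 (EOQ₁), Q≈1,708.7) = $10,914,575.07
TC(tier 2, Q≈5,000.0) = $10,902,923.31
Minimum at tier 2: $10,902,923.31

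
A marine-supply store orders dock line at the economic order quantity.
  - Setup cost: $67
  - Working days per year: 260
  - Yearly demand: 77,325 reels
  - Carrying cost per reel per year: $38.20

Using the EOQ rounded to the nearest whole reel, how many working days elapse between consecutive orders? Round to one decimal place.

1.8 days

EOQ = √(2DS/H) = √(2 × 77,325 × 67 / 38.2)
    = √(271,244.76) ≈ 520.81 → Q = 521 reels
Cycle time = (working days × Q)/D = (260 × 521) / 77,325 = 1.752 days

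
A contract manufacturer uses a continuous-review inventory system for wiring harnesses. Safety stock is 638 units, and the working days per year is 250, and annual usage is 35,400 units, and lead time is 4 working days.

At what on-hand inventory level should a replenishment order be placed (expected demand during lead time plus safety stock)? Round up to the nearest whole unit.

1,205 units

Daily demand d = 35,400 / 250 = 141.600 units/day
Demand during lead time = 141.600 × 4 = 566.40
Reorder point = 566.40 + 638 = 1,204.40 → round up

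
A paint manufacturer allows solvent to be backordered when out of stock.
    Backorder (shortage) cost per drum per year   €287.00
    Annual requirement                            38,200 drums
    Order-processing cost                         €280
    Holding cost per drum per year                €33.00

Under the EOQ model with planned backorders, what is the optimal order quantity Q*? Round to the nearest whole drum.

850 drums

Q* = √(2DS/H) · √((H + b)/b)
   = √(2 × 38,200 × 280 / 33) · √((33 + 287) / 287)
   = 805.135 × 1.0559 ≈ 850.16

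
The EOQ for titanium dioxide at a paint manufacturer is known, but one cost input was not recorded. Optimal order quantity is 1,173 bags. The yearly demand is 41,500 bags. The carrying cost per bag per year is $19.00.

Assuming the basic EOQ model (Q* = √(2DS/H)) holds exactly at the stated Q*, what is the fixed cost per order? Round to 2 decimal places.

Since Q* = (2DS/H)^½, squaring gives Q*²·H = 2DS.
S = Q²H / (2D) = 1,173² × 19 / (2 × 41,500) = 314.9717

$314.97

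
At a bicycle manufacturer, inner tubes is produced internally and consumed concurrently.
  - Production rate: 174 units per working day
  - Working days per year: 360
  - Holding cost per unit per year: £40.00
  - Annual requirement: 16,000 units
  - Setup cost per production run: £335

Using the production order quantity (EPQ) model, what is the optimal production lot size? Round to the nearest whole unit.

600 units

Daily demand d = 16,000/360 = 44.444; p = 174; 1 − d/p = 0.74457
EPQ = √(2DS / (H(1 − d/p)))
    = √(2 × 16,000 × 335 / (40 × 0.74457)) ≈ 599.95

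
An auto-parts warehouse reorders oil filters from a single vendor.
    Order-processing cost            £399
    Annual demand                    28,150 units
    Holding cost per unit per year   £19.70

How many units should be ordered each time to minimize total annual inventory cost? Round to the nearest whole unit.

2DS/H = 2·28,150·399/19.7 = 1,140,289.34
EOQ = √1,140,289.34 ≈ 1,067.84

1,068 units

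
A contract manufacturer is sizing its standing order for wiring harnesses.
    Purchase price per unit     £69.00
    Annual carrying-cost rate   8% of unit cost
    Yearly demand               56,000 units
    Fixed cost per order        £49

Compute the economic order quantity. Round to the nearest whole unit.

997 units

Carrying cost H = £69 × 8% = £5.5200/unit/yr
Q* = √(2·D·S / H) = √(2·56,000·49 / 5.52) = √994,202.9 ≈ 997.10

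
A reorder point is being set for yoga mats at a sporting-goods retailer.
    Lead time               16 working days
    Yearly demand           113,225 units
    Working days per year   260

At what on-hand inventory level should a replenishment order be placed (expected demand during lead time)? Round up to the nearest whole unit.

Daily demand d = 113,225 / 260 = 435.481 units/day
Demand during lead time = 435.481 × 16 = 6,967.69
Reorder point = 6,967.69 → round up

6,968 units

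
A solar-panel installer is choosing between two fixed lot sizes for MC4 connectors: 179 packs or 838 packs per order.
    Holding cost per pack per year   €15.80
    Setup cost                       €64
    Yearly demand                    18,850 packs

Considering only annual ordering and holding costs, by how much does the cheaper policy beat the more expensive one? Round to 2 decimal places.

€93.95

TC(Q) = (D/Q)S + (Q/2)H
TC(179) = (18,850/179)×64 + (179/2)×15.8 = €8,153.76
TC(838) = (18,850/838)×64 + (838/2)×15.8 = €8,059.82
Lots of 838 are cheaper by €93.95.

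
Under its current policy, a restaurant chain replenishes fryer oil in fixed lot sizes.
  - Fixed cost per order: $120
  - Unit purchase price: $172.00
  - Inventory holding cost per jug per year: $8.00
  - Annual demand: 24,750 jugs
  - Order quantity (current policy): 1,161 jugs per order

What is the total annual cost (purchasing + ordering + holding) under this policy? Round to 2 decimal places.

$4,264,202.14

Orders/yr = 24,750/1,161 = 21.318; ordering cost = 21.318 × $120 = $2,558.14
Average inventory = 1,161/2 = 580.5; holding cost = 580.5 × $8 = $4,644.00
Purchase cost = D·C = 24,750 × 172 = $4,257,000.00
Total = $2,558.14 + $4,644.00 + $4,257,000.00 = $4,264,202.14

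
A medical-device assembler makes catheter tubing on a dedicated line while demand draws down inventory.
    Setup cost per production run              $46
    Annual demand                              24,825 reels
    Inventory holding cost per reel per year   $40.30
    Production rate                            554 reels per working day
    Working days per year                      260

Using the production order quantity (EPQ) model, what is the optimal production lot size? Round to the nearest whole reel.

d = 24,825/260 = 95.4808 reels/day;  effective holding cost H(1 − d/p) = 40.3·(1 − 95.4808/554) = 33.35438
Q* = √(2DS / H_eff) = √(2·24,825·46 / 33.35438) ≈ 261.67

262 reels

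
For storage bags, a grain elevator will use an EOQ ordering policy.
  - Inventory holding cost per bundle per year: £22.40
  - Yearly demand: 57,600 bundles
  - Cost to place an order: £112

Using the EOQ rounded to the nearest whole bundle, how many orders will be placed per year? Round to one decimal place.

75.9 orders per year

Optimal lot size Q* = (2 × 57,600 × £112 / £22.4)^½ ≈ 758.95 → Q = 759
Orders per year = D/Q = 57,600 / 759 = 75.889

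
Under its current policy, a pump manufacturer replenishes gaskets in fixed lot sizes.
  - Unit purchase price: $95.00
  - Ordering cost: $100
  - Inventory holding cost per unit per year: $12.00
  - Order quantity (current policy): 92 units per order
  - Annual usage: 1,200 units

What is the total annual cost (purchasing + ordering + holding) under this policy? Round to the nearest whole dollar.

$115,856

Orders/yr = 1,200/92 = 13.043; ordering cost = 13.043 × $100 = $1,304.35
Average inventory = 92/2 = 46; holding cost = 46 × $12 = $552.00
Purchase cost = D·C = 1,200 × 95 = $114,000.00
Total = $1,304.35 + $552.00 + $114,000.00 = $115,856.35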